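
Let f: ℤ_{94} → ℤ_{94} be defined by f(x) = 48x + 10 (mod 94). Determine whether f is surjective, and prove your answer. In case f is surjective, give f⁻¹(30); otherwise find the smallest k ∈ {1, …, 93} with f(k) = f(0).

47

Since gcd(48, 94) = 2, we have 48x ≡ 0 (mod 2) for all x, so f(x) ≡ 0 (mod 2).
But 1 ≢ 0 (mod 2), so 1 ∈ ℤ_{94} has no preimage. Hence f is not surjective.
Since f is not surjective, we find the least positive k with f(k) = f(0): this means 48k ≡ 0 (mod 94), i.e. 94 ∣ 48k. Since gcd(48, 94) = 2, dividing through by 2 this holds exactly when 47 ∣ 24k, and as gcd(24, 47) = 1, exactly when 47 ∣ k.
The smallest positive such k is 47.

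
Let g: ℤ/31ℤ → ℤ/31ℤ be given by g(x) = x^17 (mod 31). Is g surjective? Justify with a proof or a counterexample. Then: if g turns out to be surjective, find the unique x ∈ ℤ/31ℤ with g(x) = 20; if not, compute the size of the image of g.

Since 31 is prime, the nonzero elements of ℤ/31ℤ form a cyclic group of order 30.
As gcd(17, 30) = 1, raising to the 17th power is a bijection on this group: if x_1^17 ≡ x_2^17 then (x_1x_2^{−1})^17 = 1, and the only element of order dividing gcd(17, 30) = 1 is 1, so x_1 = x_2.
With g(0) = 0 this makes g injective on all of ℤ/31ℤ, hence bijective (finite equal-size domain and codomain). In particular g is surjective.
Since g is surjective, we find the preimage of 20. The inverse of x ↦ x^17 on (ℤ/31ℤ)^× is x ↦ x^23, because 17·23 = 391 = 13·30 + 1 ≡ 1 (mod 30) and x^{30} = 1 for x ≠ 0 (Fermat). So g⁻¹(20) = 20^23 mod 31.
Repeated squaring mod 31: 20^1 ≡ 20, 20^2 ≡ 20² = 400 ≡ 28, 20^4 ≡ 28² = 784 ≡ 9, 20^8 ≡ 9² = 81 ≡ 19, 20^16 ≡ 19² = 361 ≡ 20. Since 23 = 16 + 4 + 2 + 1, 20^23 ≡ 20·9·28·20: 20·9 = 180 ≡ 25, then 25·28 = 700 ≡ 18, then 18·20 = 360 ≡ 19. So 20^23 ≡ 19 (mod 31).
Hence g⁻¹(20) = 19.

19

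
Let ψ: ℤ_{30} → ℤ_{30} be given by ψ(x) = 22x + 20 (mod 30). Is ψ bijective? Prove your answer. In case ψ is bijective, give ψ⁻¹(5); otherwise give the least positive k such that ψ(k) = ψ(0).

Recall that ψ is injective if ψ(u) = ψ(v) implies u = v.
We have gcd(22, 30) = 2 > 1. Taking u = 0 and v = 15: ψ(0) = 20 and ψ(15) = 22·15 + 20 = 350 ≡ 20 (mod 30).
So ψ(0) = ψ(15) while 0 ≠ 15, therefore ψ is not injective, hence not bijective.
Since ψ is not bijective, we find the least positive k with ψ(k) = ψ(0): this means 22k ≡ 0 (mod 30), i.e. 30 ∣ 22k. Since gcd(22, 30) = 2, dividing through by 2 this holds exactly when 15 ∣ 11k, and as gcd(11, 15) = 1, exactly when 15 ∣ k.
The smallest positive such k is 15.

15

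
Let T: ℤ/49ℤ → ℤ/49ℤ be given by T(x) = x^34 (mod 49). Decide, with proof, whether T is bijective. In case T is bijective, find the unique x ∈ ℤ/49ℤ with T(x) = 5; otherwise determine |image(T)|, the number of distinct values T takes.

22

T(0) = 0^34 = 0.
T(7): Repeated squaring mod 49: 7^1 ≡ 7, 7^2 ≡ 7² = 49 ≡ 0, 7^4 ≡ 0² = 0, 7^8 ≡ 0² = 0, 7^16 ≡ 0² = 0, 7^32 ≡ 0² = 0. Since 34 = 32 + 2, 7^34 ≡ 0·0: 0·0 = 0. So 7^34 ≡ 0 (mod 49).
So T(0) = T(7) = 0 while 0 ≠ 7, so T is not injective, hence not bijective.
Since T is not bijective, we determine |image(T)|. Computing x^34 mod 49 for each x (by repeated squaring, reducing mod 49 at every step), the values T(0), T(1), …, T(48) are: 0, 1, 9, 39, 32, 16, 8, 0, 43, 2, 46, 25, 23, 15, 0, 36, 44, 4, 18, 30, 22, 0, 29, 37, 11, 11, 37, 29, 0, 22, 30, 18, 4, 44, 36, 0, 15, 23, 25, 46, 2, 43, 0, 8, 16, 32, 39, 9, 1.
The distinct values are {0, 1, 2, 4, 8, 9, 11, 15, 16, 18, 22, 23, 25, 29, 30, 32, 36, 37, 39, 43, 44, 46}; there are 22 of them.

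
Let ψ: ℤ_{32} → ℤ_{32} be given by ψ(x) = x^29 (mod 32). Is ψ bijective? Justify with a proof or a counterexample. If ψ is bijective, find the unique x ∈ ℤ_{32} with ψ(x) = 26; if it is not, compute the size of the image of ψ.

ψ(0) = 0^29 = 0.
ψ(2): Repeated squaring mod 32: 2^1 ≡ 2, 2^2 ≡ 2² = 4, 2^4 ≡ 4² = 16, 2^8 ≡ 16² = 256 ≡ 0, 2^16 ≡ 0² = 0. Since 29 = 16 + 8 + 4 + 1, 2^29 ≡ 0·0·16·2: 0·0 = 0, then 0·16 = 0, then 0·2 = 0. So 2^29 ≡ 0 (mod 32).
So ψ(0) = ψ(2) = 0 while 0 ≠ 2, hence ψ is not injective, hence not bijective.
Since ψ is not bijective, we determine |image(ψ)|. Computing x^29 mod 32 for each x (by repeated squaring, reducing mod 32 at every step), the values ψ(0), ψ(1), …, ψ(31) are: 0, 1, 0, 19, 0, 21, 0, 7, 0, 9, 0, 27, 0, 29, 0, 15, 0, 17, 0, 3, 0, 5, 0, 23, 0, 25, 0, 11, 0, 13, 0, 31.
The distinct values are {0, 1, 3, 5, 7, 9, 11, 13, 15, 17, 19, 21, 23, 25, 27, 29, 31}; there are 17 of them.

17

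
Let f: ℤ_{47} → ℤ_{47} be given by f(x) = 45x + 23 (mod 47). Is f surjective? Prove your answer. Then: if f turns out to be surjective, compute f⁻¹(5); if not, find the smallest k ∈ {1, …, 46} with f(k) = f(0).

9

Recall: f is surjective if every y in the codomain equals f(x) for some x in the domain.
Since gcd(45, 47) = 1, 45 is invertible modulo 47. Euclid's algorithm: 47 = 1·45 + 2, 45 = 22·2 + 1; back-substituting gives 1 = 23·45 − 22·47, so 45⁻¹ ≡ 23 (mod 47).
Then y ↦ 23(y − 23) is a two-sided inverse to f, so every y ∈ ℤ_{47} has a preimage.
Therefore f is surjective.
Since f is surjective, we find f⁻¹(5): we need 45x ≡ 5 − 23 ≡ 29 (mod 47). Using 45⁻¹ = 23: x ≡ 23·29 = 667 = 14·47 + 9, so x = 9.
Check: f(9) = 45·9 + 23 = 428 = 9·47 + 5 ≡ 5 (mod 47).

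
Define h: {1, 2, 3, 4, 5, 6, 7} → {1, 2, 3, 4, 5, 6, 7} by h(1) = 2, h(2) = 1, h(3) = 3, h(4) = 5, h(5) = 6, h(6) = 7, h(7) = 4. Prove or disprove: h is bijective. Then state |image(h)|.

The values 2, 1, 3, 5, 6, 7, 4 are a permutation of {1, 2, 3, 4, 5, 6, 7}: each element appears exactly once.
So h is injective and surjective, hence bijective.
The image of h is {1, 2, 3, 4, 5, 6, 7}, which has 7 elements.

7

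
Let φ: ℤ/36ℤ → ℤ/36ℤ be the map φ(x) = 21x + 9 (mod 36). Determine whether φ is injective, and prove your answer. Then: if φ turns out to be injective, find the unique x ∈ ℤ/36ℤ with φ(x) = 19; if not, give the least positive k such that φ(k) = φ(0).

We have gcd(21, 36) = 3 > 1. Taking a = 0 and b = 12: φ(0) = 9 and φ(12) = 21·12 + 9 = 261 ≡ 9 (mod 36).
So φ(0) = φ(12) while 0 ≠ 12, therefore φ is not injective.
Since φ is not injective, we find the least positive k with φ(k) = φ(0): this means 21k ≡ 0 (mod 36), i.e. 36 ∣ 21k. Since gcd(21, 36) = 3, dividing through by 3 this holds exactly when 12 ∣ 7k, and as gcd(7, 12) = 1, exactly when 12 ∣ k.
The smallest positive such k is 12.

12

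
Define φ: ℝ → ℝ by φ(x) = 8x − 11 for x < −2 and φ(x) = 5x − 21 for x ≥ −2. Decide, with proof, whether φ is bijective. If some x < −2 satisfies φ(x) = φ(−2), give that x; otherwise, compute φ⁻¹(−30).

Both pieces are strictly increasing (slopes 8 and 5), so each is injective on its own interval.
The left piece maps (−∞, −2) onto (−∞, −27); the right piece maps [−2, ∞) onto [−31, ∞).
These images overlap. In particular φ(−2) = −31 (right piece), and solving 8x − 11 = −31 on the left piece gives x = −5/2 < −2.
So φ(−5/2) = φ(−2) with −5/2 ≠ −2, and φ is not injective, hence not bijective. This x = −5/2 is the requested value below −2.

-5/2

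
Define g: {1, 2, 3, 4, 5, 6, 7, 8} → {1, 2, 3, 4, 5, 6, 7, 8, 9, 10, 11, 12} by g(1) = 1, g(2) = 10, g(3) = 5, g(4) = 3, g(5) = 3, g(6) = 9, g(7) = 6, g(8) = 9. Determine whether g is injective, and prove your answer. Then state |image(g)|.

6

g(4) = 3 = g(5) with 4 ≠ 5, so g is not injective.
The image of g is {1, 3, 5, 6, 9, 10}, which has 6 elements.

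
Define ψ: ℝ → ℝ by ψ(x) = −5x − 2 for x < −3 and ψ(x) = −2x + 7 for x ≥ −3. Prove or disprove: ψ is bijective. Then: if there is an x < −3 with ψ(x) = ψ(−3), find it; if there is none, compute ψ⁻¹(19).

-21/5

Both pieces are strictly decreasing (slopes −5 and −2), so each is injective on its own interval.
The left piece maps (−∞, −3) onto (13, ∞); the right piece maps [−3, ∞) onto (−∞, 13].
Since 13 = 13, the images partition ℝ: ψ is injective and surjective, hence bijective.
Because the two images are disjoint, no x < −3 has ψ(x) = ψ(−3), so we compute ψ⁻¹(19): 19 lies in (13, ∞), so solve −5x − 2 = 19: x = (19 + 2)/(−5) = −21/5.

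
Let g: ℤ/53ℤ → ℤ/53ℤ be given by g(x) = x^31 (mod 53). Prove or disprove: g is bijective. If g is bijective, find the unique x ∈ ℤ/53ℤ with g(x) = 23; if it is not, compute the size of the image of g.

Since 53 is prime, the nonzero elements of ℤ/53ℤ form a cyclic group of order 52.
As gcd(31, 52) = 1, raising to the 31st power is a bijection on this group: if a^31 ≡ b^31 then (ab^{−1})^31 = 1, and the only element of order dividing gcd(31, 52) = 1 is 1, so a = b.
With g(0) = 0 this makes g injective on all of ℤ/53ℤ, hence bijective (finite equal-size domain and codomain). In particular g is bijective.
Since g is bijective, we find the preimage of 23. The inverse of x ↦ x^31 on (ℤ/53ℤ)^× is x ↦ x^47, because 31·47 = 1457 = 28·52 + 1 ≡ 1 (mod 52) and x^{52} = 1 for x ≠ 0 (Fermat). So g⁻¹(23) = 23^47 mod 53.
Repeated squaring mod 53: 23^1 ≡ 23, 23^2 ≡ 23² = 529 ≡ 52, 23^4 ≡ 52² = 2704 ≡ 1, 23^8 ≡ 1² = 1, 23^16 ≡ 1² = 1, 23^32 ≡ 1² = 1. Since 47 = 32 + 8 + 4 + 2 + 1, 23^47 ≡ 1·1·1·52·23: 1·1 = 1, then 1·1 = 1, then 1·52 = 52, then 52·23 = 1196 ≡ 30. So 23^47 ≡ 30 (mod 53).
Hence g⁻¹(23) = 30.

30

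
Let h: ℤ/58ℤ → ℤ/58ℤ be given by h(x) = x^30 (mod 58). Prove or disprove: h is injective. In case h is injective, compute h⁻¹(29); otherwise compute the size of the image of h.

30

h(28): Repeated squaring mod 58: 28^1 ≡ 28, 28^2 ≡ 28² = 784 ≡ 30, 28^4 ≡ 30² = 900 ≡ 30, 28^8 ≡ 30² = 900 ≡ 30, 28^16 ≡ 30² = 900 ≡ 30. Since 30 = 16 + 8 + 4 + 2, 28^30 ≡ 30·30·30·30: 30·30 = 900 ≡ 30, then 30·30 = 900 ≡ 30, then 30·30 = 900 ≡ 30. So 28^30 ≡ 30 (mod 58).
h(30): Repeated squaring mod 58: 30^1 ≡ 30, 30^2 ≡ 30² = 900 ≡ 30, 30^4 ≡ 30² = 900 ≡ 30, 30^8 ≡ 30² = 900 ≡ 30, 30^16 ≡ 30² = 900 ≡ 30. Since 30 = 16 + 8 + 4 + 2, 30^30 ≡ 30·30·30·30: 30·30 = 900 ≡ 30, then 30·30 = 900 ≡ 30, then 30·30 = 900 ≡ 30. So 30^30 ≡ 30 (mod 58).
So h(28) = h(30) = 30 while 28 ≠ 30, therefore h is not injective.
Since h is not injective, we determine |image(h)|. Computing x^30 mod 58 for each x (by repeated squaring, reducing mod 58 at every step), the values h(0), h(1), …, h(57) are: 0, 1, 4, 9, 16, 25, 36, 49, 6, 23, 42, 5, 28, 53, 22, 51, 24, 57, 34, 13, 52, 35, 20, 7, 54, 45, 38, 33, 30, 29, 30, 33, 38, 45, 54, 7, 20, 35, 52, 13, 34, 57, 24, 51, 22, 53, 28, 5, 42, 23, 6, 49, 36, 25, 16, 9, 4, 1.
The distinct values are {0, 1, 4, 5, 6, 7, 9, 13, 16, 20, 22, 23, 24, 25, 28, 29, 30, 33, 34, 35, 36, 38, 42, 45, 49, 51, 52, 53, 54, 57}; there are 30 of them.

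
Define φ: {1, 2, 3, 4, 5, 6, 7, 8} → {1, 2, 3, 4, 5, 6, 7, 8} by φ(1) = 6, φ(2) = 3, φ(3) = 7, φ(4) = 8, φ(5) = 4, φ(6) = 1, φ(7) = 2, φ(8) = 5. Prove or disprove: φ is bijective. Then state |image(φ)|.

8

The values 6, 3, 7, 8, 4, 1, 2, 5 are a permutation of {1, 2, 3, 4, 5, 6, 7, 8}: each element appears exactly once.
So φ is injective and surjective, hence bijective.
The image of φ is {1, 2, 3, 4, 5, 6, 7, 8}, which has 8 elements.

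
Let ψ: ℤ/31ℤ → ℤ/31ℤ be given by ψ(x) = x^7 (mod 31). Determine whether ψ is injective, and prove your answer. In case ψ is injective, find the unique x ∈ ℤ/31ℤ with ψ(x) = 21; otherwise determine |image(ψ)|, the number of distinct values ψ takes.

22

Since 31 is prime, the nonzero elements of ℤ/31ℤ form a cyclic group of order 30.
As gcd(7, 30) = 1, raising to the 7th power is a bijection on this group: if s^7 ≡ t^7 then (st^{−1})^7 = 1, and the only element of order dividing gcd(7, 30) = 1 is 1, so s = t.
With ψ(0) = 0 this makes ψ injective on all of ℤ/31ℤ, hence bijective (finite equal-size domain and codomain). In particular ψ is injective.
Since ψ is injective, we find the preimage of 21. The inverse of x ↦ x^7 on (ℤ/31ℤ)^× is x ↦ x^13, because 7·13 = 91 = 3·30 + 1 ≡ 1 (mod 30) and x^{30} = 1 for x ≠ 0 (Fermat). So ψ⁻¹(21) = 21^13 mod 31.
Repeated squaring mod 31: 21^1 ≡ 21, 21^2 ≡ 21² = 441 ≡ 7, 21^4 ≡ 7² = 49 ≡ 18, 21^8 ≡ 18² = 324 ≡ 14. Since 13 = 8 + 4 + 1, 21^13 ≡ 14·18·21: 14·18 = 252 ≡ 4, then 4·21 = 84 ≡ 22. So 21^13 ≡ 22 (mod 31).
Hence ψ⁻¹(21) = 22.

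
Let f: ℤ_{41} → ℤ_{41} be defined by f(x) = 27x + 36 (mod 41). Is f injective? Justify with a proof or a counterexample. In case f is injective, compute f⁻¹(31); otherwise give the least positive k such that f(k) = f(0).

By definition, f is injective if f(a) = f(b) implies a = b.
Suppose f(a) = f(b) in ℤ_{41}. Then 27a + 36 ≡ 27b + 36 (mod 41), hence 27(a − b) ≡ 0 (mod 41).
Since gcd(27, 41) = 1, 27 is invertible modulo 41, thus a − b ≡ 0 (mod 41), i.e. a = b.
Thus f is injective.
We now compute 27⁻¹ mod 41 explicitly. Euclid's algorithm: 41 = 1·27 + 14, 27 = 1·14 + 13, 14 = 1·13 + 1; back-substituting gives 1 = 38·27 − 25·41, so 27⁻¹ ≡ 38 (mod 41).
Since f is injective, we find f⁻¹(31): we need 27x ≡ 31 − 36 ≡ 36 (mod 41). Using 27⁻¹ = 38: x ≡ 38·36 = 1368 = 33·41 + 15, so x = 15.
Check: f(15) = 27·15 + 36 = 441 = 10·41 + 31 ≡ 31 (mod 41).

15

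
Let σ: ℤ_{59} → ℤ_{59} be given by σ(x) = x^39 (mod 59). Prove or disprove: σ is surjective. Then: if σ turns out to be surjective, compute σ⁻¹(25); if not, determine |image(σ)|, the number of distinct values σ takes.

Since 59 is prime, the nonzero elements of ℤ_{59} form a cyclic group of order 58.
As gcd(39, 58) = 1, raising to the 39th power is a bijection on this group: if s^39 ≡ t^39 then (st^{−1})^39 = 1, and the only element of order dividing gcd(39, 58) = 1 is 1, so s = t.
With σ(0) = 0 this makes σ injective on all of ℤ_{59}, hence bijective (finite equal-size domain and codomain). In particular σ is surjective.
Since σ is surjective, we find the preimage of 25. The inverse of x ↦ x^39 on (ℤ_{59})^× is x ↦ x^3, because 39·3 = 117 = 2·58 + 1 ≡ 1 (mod 58) and x^{58} = 1 for x ≠ 0 (Fermat). So σ⁻¹(25) = 25^3 mod 59.
Repeated squaring mod 59: 25^1 ≡ 25, 25^2 ≡ 25² = 625 ≡ 35. Since 3 = 2 + 1, 25^3 ≡ 35·25: 35·25 = 875 ≡ 49. So 25^3 ≡ 49 (mod 59).
Hence σ⁻¹(25) = 49.

49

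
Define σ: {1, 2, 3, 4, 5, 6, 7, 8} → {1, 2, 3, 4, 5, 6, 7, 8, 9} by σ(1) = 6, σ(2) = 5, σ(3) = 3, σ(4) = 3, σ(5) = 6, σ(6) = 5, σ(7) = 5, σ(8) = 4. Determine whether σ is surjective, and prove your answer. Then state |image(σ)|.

4

No element maps to 1, so σ is not surjective.
The image of σ is {3, 4, 5, 6}, which has 4 elements.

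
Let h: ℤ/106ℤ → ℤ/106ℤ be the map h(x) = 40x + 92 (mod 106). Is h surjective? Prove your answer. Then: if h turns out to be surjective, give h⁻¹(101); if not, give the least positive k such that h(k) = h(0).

53

Since gcd(40, 106) = 2, we have 40x ≡ 0 (mod 2) for all x, so h(x) ≡ 0 (mod 2).
But 1 ≢ 0 (mod 2), so 1 ∈ ℤ/106ℤ has no preimage. So h is not surjective.
Since h is not surjective, we find the least positive k with h(k) = h(0): this means 40k ≡ 0 (mod 106), i.e. 106 ∣ 40k. Since gcd(40, 106) = 2, dividing through by 2 this holds exactly when 53 ∣ 20k, and as gcd(20, 53) = 1, exactly when 53 ∣ k.
The smallest positive such k is 53.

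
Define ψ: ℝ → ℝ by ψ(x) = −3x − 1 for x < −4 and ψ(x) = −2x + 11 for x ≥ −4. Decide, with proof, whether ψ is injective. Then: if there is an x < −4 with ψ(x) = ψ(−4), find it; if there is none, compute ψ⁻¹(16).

Both pieces are strictly decreasing (slopes −3 and −2), so each is injective on its own interval.
The left piece maps (−∞, −4) onto (11, ∞); the right piece maps [−4, ∞) onto (−∞, 19].
These images overlap. In particular ψ(−4) = 19 (right piece), and solving −3x − 1 = 19 on the left piece gives x = −20/3 < −4.
So ψ(−20/3) = ψ(−4) with −20/3 ≠ −4, and ψ is not injective. This x = −20/3 is the requested value below −4.

-20/3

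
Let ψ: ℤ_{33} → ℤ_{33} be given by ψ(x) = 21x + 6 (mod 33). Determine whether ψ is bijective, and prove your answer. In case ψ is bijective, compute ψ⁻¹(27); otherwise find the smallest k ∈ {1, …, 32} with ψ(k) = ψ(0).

Recall that injectivity means: for all s, t in the domain, ψ(s) = ψ(t) implies s = t.
We have gcd(21, 33) = 3 > 1. Taking s = 0 and t = 11: ψ(0) = 6 and ψ(11) = 21·11 + 6 = 237 ≡ 6 (mod 33).
So ψ(0) = ψ(11) while 0 ≠ 11, thus ψ is not injective, hence not bijective.
Since ψ is not bijective, we find the least positive k with ψ(k) = ψ(0): this means 21k ≡ 0 (mod 33), i.e. 33 ∣ 21k. Since gcd(21, 33) = 3, dividing through by 3 this holds exactly when 11 ∣ 7k, and as gcd(7, 11) = 1, exactly when 11 ∣ k.
The smallest positive such k is 11.

11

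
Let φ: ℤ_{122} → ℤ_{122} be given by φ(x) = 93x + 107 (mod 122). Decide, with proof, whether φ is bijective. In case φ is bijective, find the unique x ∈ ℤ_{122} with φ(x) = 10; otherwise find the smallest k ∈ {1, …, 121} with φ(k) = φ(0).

If φ(u) = φ(v), then 93u ≡ 93v (mod 122). Because gcd(93, 122) = 1, we may cancel 93 to get u ≡ v (mod 122).
We now compute 93⁻¹ mod 122 explicitly. Euclid's algorithm: 122 = 1·93 + 29, 93 = 3·29 + 6, 29 = 4·6 + 5, 6 = 1·5 + 1; back-substituting gives 1 = 21·93 − 16·122, so 93⁻¹ ≡ 21 (mod 122).
Then y ↦ 21(y − 107) is a two-sided inverse to φ, so every y ∈ ℤ_{122} has a preimage.
Thus φ is bijective.
Since φ is bijective, we compute φ⁻¹(10): solve 93x + 107 ≡ 10 (mod 122), i.e. 93x ≡ 25 (mod 122).
Multiplying by 93⁻¹ = 21 gives x ≡ 21·25 = 525 = 4·122 + 37 ≡ 37 (mod 122).
Check: φ(37) = 93·37 + 107 = 3548 = 29·122 + 10 ≡ 10 (mod 122).

37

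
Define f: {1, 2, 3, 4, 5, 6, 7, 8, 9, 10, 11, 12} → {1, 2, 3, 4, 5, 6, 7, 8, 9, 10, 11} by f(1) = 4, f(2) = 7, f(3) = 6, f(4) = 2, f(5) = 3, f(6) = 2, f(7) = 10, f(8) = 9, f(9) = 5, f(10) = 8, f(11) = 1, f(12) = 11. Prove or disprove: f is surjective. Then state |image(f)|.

Every element of the codomain has a preimage: 1 = f(11), 2 = f(4), 3 = f(5), 4 = f(1), 5 = f(9), 6 = f(3), 7 = f(2), 8 = f(10), 9 = f(8), 10 = f(7), 11 = f(12).
Thus f is surjective.
The image of f is {1, 2, 3, 4, 5, 6, 7, 8, 9, 10, 11}, which has 11 elements.

11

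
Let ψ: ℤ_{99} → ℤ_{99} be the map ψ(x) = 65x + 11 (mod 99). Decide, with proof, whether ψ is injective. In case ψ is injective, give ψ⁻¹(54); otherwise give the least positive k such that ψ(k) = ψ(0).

89

Recall: injectivity means: for all x_1, x_2 in the domain, ψ(x_1) = ψ(x_2) implies x_1 = x_2.
Suppose ψ(x_1) = ψ(x_2) in ℤ_{99}. Then 65x_1 + 11 ≡ 65x_2 + 11 (mod 99), thus 65(x_1 − x_2) ≡ 0 (mod 99).
Since gcd(65, 99) = 1, 65 is invertible modulo 99, therefore x_1 − x_2 ≡ 0 (mod 99), i.e. x_1 = x_2.
Hence ψ is injective.
We now compute 65⁻¹ mod 99 explicitly. Euclid's algorithm: 99 = 1·65 + 34, 65 = 1·34 + 31, 34 = 1·31 + 3, 31 = 10·3 + 1; back-substituting gives 1 = 32·65 − 21·99, so 65⁻¹ ≡ 32 (mod 99).
Since ψ is injective, we compute ψ⁻¹(54): solve 65x + 11 ≡ 54 (mod 99), i.e. 65x ≡ 43 (mod 99).
Multiplying by 65⁻¹ = 32 gives x ≡ 32·43 = 1376 = 13·99 + 89 ≡ 89 (mod 99).
Check: ψ(89) = 65·89 + 11 = 5796 = 58·99 + 54 ≡ 54 (mod 99).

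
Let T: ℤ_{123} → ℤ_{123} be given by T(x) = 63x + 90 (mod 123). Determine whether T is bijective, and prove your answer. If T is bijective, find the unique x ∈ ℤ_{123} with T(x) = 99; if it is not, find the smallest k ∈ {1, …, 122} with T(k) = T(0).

41

We have gcd(63, 123) = 3 > 1. Taking a = 0 and b = 41: T(0) = 90 and T(41) = 63·41 + 90 = 2673 ≡ 90 (mod 123).
So T(0) = T(41) while 0 ≠ 41, so T is not injective, hence not bijective.
Since T is not bijective, we find the least positive k with T(k) = T(0): this means 63k ≡ 0 (mod 123), i.e. 123 ∣ 63k. Since gcd(63, 123) = 3, dividing through by 3 this holds exactly when 41 ∣ 21k, and as gcd(21, 41) = 1, exactly when 41 ∣ k.
The smallest positive such k is 41.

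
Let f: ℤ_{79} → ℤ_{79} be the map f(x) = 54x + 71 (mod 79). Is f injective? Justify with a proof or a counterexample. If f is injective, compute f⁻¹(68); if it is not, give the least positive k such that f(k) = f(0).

57

By definition, f is injective when f(u) = f(v) forces u = v.
Suppose f(u) = f(v) in ℤ_{79}. Then 54u + 71 ≡ 54v + 71 (mod 79), thus 54(u − v) ≡ 0 (mod 79).
Since gcd(54, 79) = 1, 54 is invertible modulo 79, thus u − v ≡ 0 (mod 79), i.e. u = v.
Therefore f is injective.
We now compute 54⁻¹ mod 79 explicitly. Euclid's algorithm: 79 = 1·54 + 25, 54 = 2·25 + 4, 25 = 6·4 + 1; back-substituting gives 1 = 60·54 − 41·79, so 54⁻¹ ≡ 60 (mod 79).
Since f is injective, we compute f⁻¹(68): solve 54x + 71 ≡ 68 (mod 79), i.e. 54x ≡ 76 (mod 79).
Multiplying by 54⁻¹ = 60 gives x ≡ 60·76 = 4560 = 57·79 + 57 ≡ 57 (mod 79).
Check: f(57) = 54·57 + 71 = 3149 = 39·79 + 68 ≡ 68 (mod 79).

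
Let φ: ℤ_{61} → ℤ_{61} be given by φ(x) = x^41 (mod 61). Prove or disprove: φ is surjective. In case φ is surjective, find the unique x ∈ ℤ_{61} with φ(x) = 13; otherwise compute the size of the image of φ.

47

Since 61 is prime, the nonzero elements of ℤ_{61} form a cyclic group of order 60.
As gcd(41, 60) = 1, raising to the 41st power is a bijection on this group: if s^41 ≡ t^41 then (st^{−1})^41 = 1, and the only element of order dividing gcd(41, 60) = 1 is 1, so s = t.
With φ(0) = 0 this makes φ injective on all of ℤ_{61}, hence bijective (finite equal-size domain and codomain). In particular φ is surjective.
Since φ is surjective, we find the preimage of 13. The inverse of x ↦ x^41 on (ℤ_{61})^× is x ↦ x^41, because 41·41 = 1681 = 28·60 + 1 ≡ 1 (mod 60) and x^{60} = 1 for x ≠ 0 (Fermat). So φ⁻¹(13) = 13^41 mod 61.
Repeated squaring mod 61: 13^1 ≡ 13, 13^2 ≡ 13² = 169 ≡ 47, 13^4 ≡ 47² = 2209 ≡ 13, 13^8 ≡ 13² = 169 ≡ 47, 13^16 ≡ 47² = 2209 ≡ 13, 13^32 ≡ 13² = 169 ≡ 47. Since 41 = 32 + 8 + 1, 13^41 ≡ 47·47·13: 47·47 = 2209 ≡ 13, then 13·13 = 169 ≡ 47. So 13^41 ≡ 47 (mod 61).
Hence φ⁻¹(13) = 47.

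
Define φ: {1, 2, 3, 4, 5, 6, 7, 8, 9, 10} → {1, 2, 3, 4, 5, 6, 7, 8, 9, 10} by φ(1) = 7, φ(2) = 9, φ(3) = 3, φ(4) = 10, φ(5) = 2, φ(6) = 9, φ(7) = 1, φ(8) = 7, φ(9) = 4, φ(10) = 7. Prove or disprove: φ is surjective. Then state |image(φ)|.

No element maps to 5, so φ is not surjective.
The image of φ is {1, 2, 3, 4, 7, 9, 10}, which has 7 elements.

7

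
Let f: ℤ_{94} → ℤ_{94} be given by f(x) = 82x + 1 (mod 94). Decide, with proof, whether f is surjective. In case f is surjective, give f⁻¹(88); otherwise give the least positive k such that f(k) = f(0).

47

Recall that surjectivity means every element of the codomain has a preimage under f.
Since gcd(82, 94) = 2, we have 82x ≡ 0 (mod 2) for all x, so f(x) ≡ 1 (mod 2).
But 0 ≢ 1 (mod 2), so 0 ∈ ℤ_{94} has no preimage. So f is not surjective.
Since f is not surjective, we find the least positive k with f(k) = f(0): this means 82k ≡ 0 (mod 94), i.e. 94 ∣ 82k. Since gcd(82, 94) = 2, dividing through by 2 this holds exactly when 47 ∣ 41k, and as gcd(41, 47) = 1, exactly when 47 ∣ k.
The smallest positive such k is 47.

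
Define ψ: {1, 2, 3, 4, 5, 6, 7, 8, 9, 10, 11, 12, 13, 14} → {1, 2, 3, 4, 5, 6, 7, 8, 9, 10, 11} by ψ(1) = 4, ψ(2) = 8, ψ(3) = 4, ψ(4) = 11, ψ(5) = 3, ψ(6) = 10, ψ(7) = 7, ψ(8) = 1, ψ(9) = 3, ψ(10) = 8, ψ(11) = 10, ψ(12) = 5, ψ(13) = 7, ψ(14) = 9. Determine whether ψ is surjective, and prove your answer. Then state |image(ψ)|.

9

No element maps to 2, so ψ is not surjective.
The image of ψ is {1, 3, 4, 5, 7, 8, 9, 10, 11}, which has 9 elements.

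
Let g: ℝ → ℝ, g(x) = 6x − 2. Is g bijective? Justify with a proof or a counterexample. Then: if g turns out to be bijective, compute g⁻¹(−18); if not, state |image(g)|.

Suppose g(u) = g(v). Then 6u − 2 = 6v − 2, thus 6u = 6v, so u = v.
For any y ∈ ℝ, x = (y + 2)/6 satisfies g(x) = y.
Therefore g is bijective.
Since g is bijective, we compute g⁻¹(−18) = (−18 + 2)/6 = −8/3.

-8/3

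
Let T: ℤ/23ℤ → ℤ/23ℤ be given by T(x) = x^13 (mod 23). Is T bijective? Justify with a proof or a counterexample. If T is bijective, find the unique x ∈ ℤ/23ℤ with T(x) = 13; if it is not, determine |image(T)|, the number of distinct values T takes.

Since 23 is prime, the nonzero elements of ℤ/23ℤ form a cyclic group of order 22.
As gcd(13, 22) = 1, raising to the 13th power is a bijection on this group: if s^13 ≡ t^13 then (st^{−1})^13 = 1, and the only element of order dividing gcd(13, 22) = 1 is 1, so s = t.
With T(0) = 0 this makes T injective on all of ℤ/23ℤ, hence bijective (finite equal-size domain and codomain). In particular T is bijective.
Since T is bijective, we find the preimage of 13. The inverse of x ↦ x^13 on (ℤ/23ℤ)^× is x ↦ x^17, because 13·17 = 221 = 10·22 + 1 ≡ 1 (mod 22) and x^{22} = 1 for x ≠ 0 (Fermat). So T⁻¹(13) = 13^17 mod 23.
Repeated squaring mod 23: 13^1 ≡ 13, 13^2 ≡ 13² = 169 ≡ 8, 13^4 ≡ 8² = 64 ≡ 18, 13^8 ≡ 18² = 324 ≡ 2, 13^16 ≡ 2² = 4. Since 17 = 16 + 1, 13^17 ≡ 4·13: 4·13 = 52 ≡ 6. So 13^17 ≡ 6 (mod 23).
Hence T⁻¹(13) = 6.

6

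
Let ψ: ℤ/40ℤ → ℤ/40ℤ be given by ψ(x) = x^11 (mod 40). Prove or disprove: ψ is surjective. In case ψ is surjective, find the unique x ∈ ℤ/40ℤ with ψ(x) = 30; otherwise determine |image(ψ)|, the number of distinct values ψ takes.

ψ(0) = 0^11 = 0.
ψ(10): Repeated squaring mod 40: 10^1 ≡ 10, 10^2 ≡ 10² = 100 ≡ 20, 10^4 ≡ 20² = 400 ≡ 0, 10^8 ≡ 0² = 0. Since 11 = 8 + 2 + 1, 10^11 ≡ 0·20·10: 0·20 = 0, then 0·10 = 0. So 10^11 ≡ 0 (mod 40).
So ψ(0) = ψ(10) = 0 while 0 ≠ 10, hence ψ is not injective.
A non-injective map from the 40-element set ℤ/40ℤ to itself takes at most 39 distinct values, so it cannot be surjective. Hence ψ is not surjective.
Since ψ is not surjective, we determine |image(ψ)|. Computing x^11 mod 40 for each x (by repeated squaring, reducing mod 40 at every step), the values ψ(0), ψ(1), …, ψ(39) are: 0, 1, 8, 27, 24, 5, 16, 23, 32, 9, 0, 11, 8, 37, 24, 15, 16, 33, 32, 19, 0, 21, 8, 7, 24, 25, 16, 3, 32, 29, 0, 31, 8, 17, 24, 35, 16, 13, 32, 39.
The distinct values are {0, 1, 3, 5, 7, 8, 9, 11, 13, 15, 16, 17, 19, 21, 23, 24, 25, 27, 29, 31, 32, 33, 35, 37, 39}; there are 25 of them.

25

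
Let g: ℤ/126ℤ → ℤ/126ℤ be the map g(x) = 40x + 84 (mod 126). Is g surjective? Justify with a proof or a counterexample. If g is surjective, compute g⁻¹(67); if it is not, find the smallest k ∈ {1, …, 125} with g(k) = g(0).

63

Since gcd(40, 126) = 2, we have 40x ≡ 0 (mod 2) for all x, so g(x) ≡ 0 (mod 2).
But 1 ≢ 0 (mod 2), so 1 ∈ ℤ/126ℤ has no preimage. Therefore g is not surjective.
Since g is not surjective, we find the least positive k with g(k) = g(0): this means 40k ≡ 0 (mod 126), i.e. 126 ∣ 40k. Since gcd(40, 126) = 2, dividing through by 2 this holds exactly when 63 ∣ 20k, and as gcd(20, 63) = 1, exactly when 63 ∣ k.
The smallest positive such k is 63.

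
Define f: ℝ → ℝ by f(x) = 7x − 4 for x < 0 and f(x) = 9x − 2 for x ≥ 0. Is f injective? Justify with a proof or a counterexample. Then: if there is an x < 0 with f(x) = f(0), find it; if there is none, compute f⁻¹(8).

10/9

Both pieces are strictly increasing (slopes 7 and 9), so each is injective on its own interval.
The left piece maps (−∞, 0) onto (−∞, −4); the right piece maps [0, ∞) onto [−2, ∞).
These images are disjoint, so no value is attained by both pieces. Thus f is injective.
Because the two images are disjoint, no x < 0 has f(x) = f(0), so we compute f⁻¹(8): 8 lies in [−2, ∞), so solve 9x − 2 = 8: x = (8 + 2)/9 = 10/9.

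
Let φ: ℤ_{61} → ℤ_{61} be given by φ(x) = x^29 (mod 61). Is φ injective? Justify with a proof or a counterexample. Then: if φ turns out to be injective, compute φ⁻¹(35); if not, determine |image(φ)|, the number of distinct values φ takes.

Since 61 is prime, the nonzero elements of ℤ_{61} form a cyclic group of order 60.
As gcd(29, 60) = 1, raising to the 29th power is a bijection on this group: if u^29 ≡ v^29 then (uv^{−1})^29 = 1, and the only element of order dividing gcd(29, 60) = 1 is 1, so u = v.
With φ(0) = 0 this makes φ injective on all of ℤ_{61}, hence bijective (finite equal-size domain and codomain). In particular φ is injective.
Since φ is injective, we find the preimage of 35. The inverse of x ↦ x^29 on (ℤ_{61})^× is x ↦ x^29, because 29·29 = 841 = 14·60 + 1 ≡ 1 (mod 60) and x^{60} = 1 for x ≠ 0 (Fermat). So φ⁻¹(35) = 35^29 mod 61.
Repeated squaring mod 61: 35^1 ≡ 35, 35^2 ≡ 35² = 1225 ≡ 5, 35^4 ≡ 5² = 25, 35^8 ≡ 25² = 625 ≡ 15, 35^16 ≡ 15² = 225 ≡ 42. Since 29 = 16 + 8 + 4 + 1, 35^29 ≡ 42·15·25·35: 42·15 = 630 ≡ 20, then 20·25 = 500 ≡ 12, then 12·35 = 420 ≡ 54. So 35^29 ≡ 54 (mod 61).
Hence φ⁻¹(35) = 54.

54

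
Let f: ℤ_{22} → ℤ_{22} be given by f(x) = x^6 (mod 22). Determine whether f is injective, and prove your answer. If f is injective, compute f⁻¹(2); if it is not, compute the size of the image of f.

f(10): Repeated squaring mod 22: 10^1 ≡ 10, 10^2 ≡ 10² = 100 ≡ 12, 10^4 ≡ 12² = 144 ≡ 12. Since 6 = 4 + 2, 10^6 ≡ 12·12: 12·12 = 144 ≡ 12. So 10^6 ≡ 12 (mod 22).
f(12): Repeated squaring mod 22: 12^1 ≡ 12, 12^2 ≡ 12² = 144 ≡ 12, 12^4 ≡ 12² = 144 ≡ 12. Since 6 = 4 + 2, 12^6 ≡ 12·12: 12·12 = 144 ≡ 12. So 12^6 ≡ 12 (mod 22).
So f(10) = f(12) = 12 while 10 ≠ 12, thus f is not injective.
Since f is not injective, we determine |image(f)|. Computing x^6 mod 22 for each x (by repeated squaring, reducing mod 22 at every step), the values f(0), f(1), …, f(21) are: 0, 1, 20, 3, 4, 5, 16, 15, 14, 9, 12, 11, 12, 9, 14, 15, 16, 5, 4, 3, 20, 1.
The distinct values are {0, 1, 3, 4, 5, 9, 11, 12, 14, 15, 16, 20}; there are 12 of them.

12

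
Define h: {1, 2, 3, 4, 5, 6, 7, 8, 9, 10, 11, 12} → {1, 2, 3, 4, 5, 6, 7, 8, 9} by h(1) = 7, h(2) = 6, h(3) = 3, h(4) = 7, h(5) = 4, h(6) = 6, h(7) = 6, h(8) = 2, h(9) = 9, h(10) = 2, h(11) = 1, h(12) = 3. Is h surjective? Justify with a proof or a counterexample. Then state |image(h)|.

7

No element maps to 5, so h is not surjective.
The image of h is {1, 2, 3, 4, 6, 7, 9}, which has 7 elements.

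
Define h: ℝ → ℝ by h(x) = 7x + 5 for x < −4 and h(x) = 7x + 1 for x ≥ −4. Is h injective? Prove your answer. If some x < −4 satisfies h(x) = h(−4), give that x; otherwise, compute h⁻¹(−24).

Both pieces are strictly increasing (slopes 7 and 7), so each is injective on its own interval.
The left piece maps (−∞, −4) onto (−∞, −23); the right piece maps [−4, ∞) onto [−27, ∞).
These images overlap. In particular h(−4) = −27 (right piece), and solving 7x + 5 = −27 on the left piece gives x = −32/7 < −4.
So h(−32/7) = h(−4) with −32/7 ≠ −4, and h is not injective. This x = −32/7 is the requested value below −4.

-32/7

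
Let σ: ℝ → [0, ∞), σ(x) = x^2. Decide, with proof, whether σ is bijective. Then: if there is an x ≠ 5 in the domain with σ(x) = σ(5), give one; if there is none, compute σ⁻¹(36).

-5

σ(5) = 25 = (−5)^2 = σ(−5) (since 2 is even), with 5 ≠ −5. So σ is not injective, hence not bijective.
For the follow-up, such an x exists: taking x = −5 ∈ ℝ gives σ(−5) = 25 = σ(5) with −5 ≠ 5.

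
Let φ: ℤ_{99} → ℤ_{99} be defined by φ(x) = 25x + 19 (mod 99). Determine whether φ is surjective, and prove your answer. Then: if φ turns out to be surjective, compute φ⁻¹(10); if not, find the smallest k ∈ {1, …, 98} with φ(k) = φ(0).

Since gcd(25, 99) = 1, 25 is invertible modulo 99. Euclid's algorithm: 99 = 3·25 + 24, 25 = 1·24 + 1; back-substituting gives 1 = 4·25 − 1·99, so 25⁻¹ ≡ 4 (mod 99).
For any y ∈ ℤ_{99}, x = 4(y − 19) mod 99 satisfies φ(x) = 25·4(y − 19) + 19 ≡ y (since 25·4 ≡ 1 mod 99). So every y has a preimage.
So φ is surjective.
Since φ is surjective, we find φ⁻¹(10): we need 25x ≡ 10 − 19 ≡ 90 (mod 99). Using 25⁻¹ = 4: x ≡ 4·90 = 360 = 3·99 + 63, so x = 63.
Check: φ(63) = 25·63 + 19 = 1594 = 16·99 + 10 ≡ 10 (mod 99).

63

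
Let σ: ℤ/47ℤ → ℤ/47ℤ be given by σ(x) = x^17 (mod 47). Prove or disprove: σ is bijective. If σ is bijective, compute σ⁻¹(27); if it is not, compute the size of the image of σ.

4

Since 47 is prime, the nonzero elements of ℤ/47ℤ form a cyclic group of order 46.
As gcd(17, 46) = 1, raising to the 17th power is a bijection on this group: if x_1^17 ≡ x_2^17 then (x_1x_2^{−1})^17 = 1, and the only element of order dividing gcd(17, 46) = 1 is 1, so x_1 = x_2.
With σ(0) = 0 this makes σ injective on all of ℤ/47ℤ, hence bijective (finite equal-size domain and codomain). In particular σ is bijective.
Since σ is bijective, we find the preimage of 27. The inverse of x ↦ x^17 on (ℤ/47ℤ)^× is x ↦ x^19, because 17·19 = 323 = 7·46 + 1 ≡ 1 (mod 46) and x^{46} = 1 for x ≠ 0 (Fermat). So σ⁻¹(27) = 27^19 mod 47.
Repeated squaring mod 47: 27^1 ≡ 27, 27^2 ≡ 27² = 729 ≡ 24, 27^4 ≡ 24² = 576 ≡ 12, 27^8 ≡ 12² = 144 ≡ 3, 27^16 ≡ 3² = 9. Since 19 = 16 + 2 + 1, 27^19 ≡ 9·24·27: 9·24 = 216 ≡ 28, then 28·27 = 756 ≡ 4. So 27^19 ≡ 4 (mod 47).
Hence σ⁻¹(27) = 4.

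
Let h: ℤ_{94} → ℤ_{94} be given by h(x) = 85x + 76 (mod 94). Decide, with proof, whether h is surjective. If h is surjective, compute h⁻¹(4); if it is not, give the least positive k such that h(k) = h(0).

Since gcd(85, 94) = 1, 85 is invertible modulo 94. Euclid's algorithm: 94 = 1·85 + 9, 85 = 9·9 + 4, 9 = 2·4 + 1; back-substituting gives 1 = 73·85 − 66·94, so 85⁻¹ ≡ 73 (mod 94).
Then y ↦ 73(y − 76) is a two-sided inverse to h, so every y ∈ ℤ_{94} has a preimage.
So h is surjective.
Since h is surjective, we find h⁻¹(4): we need 85x ≡ 4 − 76 ≡ 22 (mod 94). Using 85⁻¹ = 73: x ≡ 73·22 = 1606 = 17·94 + 8, so x = 8.
Check: h(8) = 85·8 + 76 = 756 = 8·94 + 4 ≡ 4 (mod 94).

8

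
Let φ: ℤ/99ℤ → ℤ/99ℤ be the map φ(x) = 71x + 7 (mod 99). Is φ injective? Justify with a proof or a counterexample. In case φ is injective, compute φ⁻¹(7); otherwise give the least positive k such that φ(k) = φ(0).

By definition, φ is injective when φ(a) = φ(b) forces a = b.
Suppose φ(a) = φ(b) in ℤ/99ℤ. Then 71a + 7 ≡ 71b + 7 (mod 99), hence 71(a − b) ≡ 0 (mod 99).
Since gcd(71, 99) = 1, 71 is invertible modulo 99, so a − b ≡ 0 (mod 99), i.e. a = b.
Hence φ is injective.
We now compute 71⁻¹ mod 99 explicitly. Euclid's algorithm: 99 = 1·71 + 28, 71 = 2·28 + 15, 28 = 1·15 + 13, 15 = 1·13 + 2, 13 = 6·2 + 1; back-substituting gives 1 = 53·71 − 38·99, so 71⁻¹ ≡ 53 (mod 99).
Since φ is injective, we find φ⁻¹(7): we need 71x ≡ 7 − 7 ≡ 0 (mod 99). Using 71⁻¹ = 53: x ≡ 53·0 = 0, so x = 0.
Check: φ(0) = 71·0 + 7 = 7 ≡ 7 (mod 99).

0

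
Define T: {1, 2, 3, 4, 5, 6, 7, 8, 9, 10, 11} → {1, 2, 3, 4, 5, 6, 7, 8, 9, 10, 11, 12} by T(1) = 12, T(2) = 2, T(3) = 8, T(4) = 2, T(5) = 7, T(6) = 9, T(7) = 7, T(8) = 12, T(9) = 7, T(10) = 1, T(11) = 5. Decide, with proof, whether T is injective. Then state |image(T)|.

T(2) = 2 = T(4) with 2 ≠ 4, so T is not injective.
The image of T is {1, 2, 5, 7, 8, 9, 12}, which has 7 elements.

7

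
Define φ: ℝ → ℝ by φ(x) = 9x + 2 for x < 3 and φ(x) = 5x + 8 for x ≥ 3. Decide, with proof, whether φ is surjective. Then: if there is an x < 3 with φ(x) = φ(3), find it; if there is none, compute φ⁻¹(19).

Both pieces are strictly increasing (slopes 9 and 5), so each is injective on its own interval.
The left piece maps (−∞, 3) onto (−∞, 29); the right piece maps [3, ∞) onto [23, ∞).
The union (−∞, 29) ∪ [23, ∞) covers ℝ, so φ is surjective.
For the follow-up: the images overlap, so an x < 3 with φ(x) = φ(3) exists. φ(3) = 23; solving 9x + 2 = 23 for x < 3 gives x = (23 − 2)/9 = 7/3.

7/3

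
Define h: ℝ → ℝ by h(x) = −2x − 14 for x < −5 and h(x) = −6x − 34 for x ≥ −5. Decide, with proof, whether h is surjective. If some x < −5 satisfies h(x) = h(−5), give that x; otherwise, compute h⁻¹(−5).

-29/6

Both pieces are strictly decreasing (slopes −2 and −6), so each is injective on its own interval.
The left piece maps (−∞, −5) onto (−4, ∞); the right piece maps [−5, ∞) onto (−∞, −4].
These images together cover ℝ, so h is surjective.
Because the two images are disjoint, no x < −5 has h(x) = h(−5), so we compute h⁻¹(−5): −5 lies in (−∞, −4], so solve −6x − 34 = −5: x = (−5 + 34)/(−6) = −29/6.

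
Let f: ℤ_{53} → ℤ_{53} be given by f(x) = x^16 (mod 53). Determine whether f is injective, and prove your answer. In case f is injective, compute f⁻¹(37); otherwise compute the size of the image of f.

f(2): Repeated squaring mod 53: 2^1 ≡ 2, 2^2 ≡ 2² = 4, 2^4 ≡ 4² = 16, 2^8 ≡ 16² = 256 ≡ 44, 2^16 ≡ 44² = 1936 ≡ 28. So 2^16 ≡ 28 (mod 53).
f(7): Repeated squaring mod 53: 7^1 ≡ 7, 7^2 ≡ 7² = 49, 7^4 ≡ 49² = 2401 ≡ 16, 7^8 ≡ 16² = 256 ≡ 44, 7^16 ≡ 44² = 1936 ≡ 28. So 7^16 ≡ 28 (mod 53).
So f(2) = f(7) = 28 while 2 ≠ 7, so f is not injective.
Since f is not injective, we determine |image(f)|. Computing x^16 mod 53 for each x (by repeated squaring, reducing mod 53 at every step), the values f(0), f(1), …, f(52) are: 0, 1, 28, 15, 42, 13, 49, 28, 10, 13, 46, 47, 47, 24, 42, 36, 15, 16, 46, 24, 16, 49, 44, 1, 44, 10, 36, 36, 10, 44, 1, 44, 49, 16, 24, 46, 16, 15, 36, 42, 24, 47, 47, 46, 13, 10, 28, 49, 13, 42, 15, 28, 1.
The distinct values are {0, 1, 10, 13, 15, 16, 24, 28, 36, 42, 44, 46, 47, 49}; there are 14 of them.

14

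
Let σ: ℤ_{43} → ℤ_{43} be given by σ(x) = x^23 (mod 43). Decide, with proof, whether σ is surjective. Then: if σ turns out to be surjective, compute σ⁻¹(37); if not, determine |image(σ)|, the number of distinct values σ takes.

7

Since 43 is prime, the nonzero elements of ℤ_{43} form a cyclic group of order 42.
As gcd(23, 42) = 1, raising to the 23rd power is a bijection on this group: if s^23 ≡ t^23 then (st^{−1})^23 = 1, and the only element of order dividing gcd(23, 42) = 1 is 1, so s = t.
With σ(0) = 0 this makes σ injective on all of ℤ_{43}, hence bijective (finite equal-size domain and codomain). In particular σ is surjective.
Since σ is surjective, we find the preimage of 37. The inverse of x ↦ x^23 on (ℤ_{43})^× is x ↦ x^11, because 23·11 = 253 = 6·42 + 1 ≡ 1 (mod 42) and x^{42} = 1 for x ≠ 0 (Fermat). So σ⁻¹(37) = 37^11 mod 43.
Repeated squaring mod 43: 37^1 ≡ 37, 37^2 ≡ 37² = 1369 ≡ 36, 37^4 ≡ 36² = 1296 ≡ 6, 37^8 ≡ 6² = 36. Since 11 = 8 + 2 + 1, 37^11 ≡ 36·36·37: 36·36 = 1296 ≡ 6, then 6·37 = 222 ≡ 7. So 37^11 ≡ 7 (mod 43).
Hence σ⁻¹(37) = 7.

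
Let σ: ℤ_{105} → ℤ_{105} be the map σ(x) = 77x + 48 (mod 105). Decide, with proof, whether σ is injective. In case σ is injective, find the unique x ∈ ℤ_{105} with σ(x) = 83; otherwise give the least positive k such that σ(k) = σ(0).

By definition, σ is injective when σ(a) = σ(b) forces a = b.
We have gcd(77, 105) = 7 > 1. Taking a = 0 and b = 15: σ(0) = 48 and σ(15) = 77·15 + 48 = 1203 ≡ 48 (mod 105).
So σ(0) = σ(15) while 0 ≠ 15, hence σ is not injective.
Since σ is not injective, we find the least positive k with σ(k) = σ(0): this means 77k ≡ 0 (mod 105), i.e. 105 ∣ 77k. Since gcd(77, 105) = 7, dividing through by 7 this holds exactly when 15 ∣ 11k, and as gcd(11, 15) = 1, exactly when 15 ∣ k.
The smallest positive such k is 15.

15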